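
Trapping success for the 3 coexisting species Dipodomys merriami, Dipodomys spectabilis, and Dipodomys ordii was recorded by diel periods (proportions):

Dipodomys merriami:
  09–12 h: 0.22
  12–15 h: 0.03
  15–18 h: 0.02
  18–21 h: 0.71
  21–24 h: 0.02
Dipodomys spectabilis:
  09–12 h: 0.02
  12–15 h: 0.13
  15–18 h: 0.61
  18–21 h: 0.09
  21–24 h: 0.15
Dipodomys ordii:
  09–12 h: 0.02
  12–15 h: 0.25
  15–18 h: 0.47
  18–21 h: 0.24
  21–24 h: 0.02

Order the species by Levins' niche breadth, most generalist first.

Σp_merrᵢ² = 0.22² + 0.03² + 0.02² + 0.71² + 0.02² = 0.0484 + 0.0009 + 0.0004 + 0.5041 + 0.0004 = 0.5542
B_merr = 1 / 0.5542 = 1.8044
Σp_specᵢ² = 0.02² + 0.13² + 0.61² + 0.09² + 0.15² = 0.0004 + 0.0169 + 0.3721 + 0.0081 + 0.0225 = 0.4200
B_spec = 1 / 0.4200 = 2.3810
Σp_ordiᵢ² = 0.02² + 0.25² + 0.47² + 0.24² + 0.02² = 0.0004 + 0.0625 + 0.2209 + 0.0576 + 0.0004 = 0.3418
B_ordi = 1 / 0.3418 = 2.9257
Ranking by B (broadest → narrowest): Dipodomys ordii (2.93) > Dipodomys spectabilis (2.38) > Dipodomys merriami (1.80)

Dipodomys ordii > Dipodomys spectabilis > Dipodomys merriami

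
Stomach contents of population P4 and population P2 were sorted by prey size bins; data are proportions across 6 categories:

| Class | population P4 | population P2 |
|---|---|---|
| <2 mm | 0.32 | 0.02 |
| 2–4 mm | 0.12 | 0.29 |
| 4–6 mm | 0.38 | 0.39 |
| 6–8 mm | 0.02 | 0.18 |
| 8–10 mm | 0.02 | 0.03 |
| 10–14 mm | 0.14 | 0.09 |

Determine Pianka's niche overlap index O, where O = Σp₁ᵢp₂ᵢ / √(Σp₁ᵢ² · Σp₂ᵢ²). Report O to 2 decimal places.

0.74

Σ p₁ᵢp₂ᵢ = 0.0064 + 0.0348 + 0.1482 + 0.0036 + 0.0006 + 0.0126 = 0.2062
Σp_1ᵢ² = 0.32² + 0.12² + 0.38² + 0.02² + 0.02² + 0.14² = 0.1024 + 0.0144 + 0.1444 + 0.0004 + 0.0004 + 0.0196 = 0.2816
Σp_2ᵢ² = 0.02² + 0.29² + 0.39² + 0.18² + 0.03² + 0.09² = 0.0004 + 0.0841 + 0.1521 + 0.0324 + 0.0009 + 0.0081 = 0.2780
O = 0.2062 / √(0.2816 × 0.2780) = 0.2062 / 0.27979 = 0.7370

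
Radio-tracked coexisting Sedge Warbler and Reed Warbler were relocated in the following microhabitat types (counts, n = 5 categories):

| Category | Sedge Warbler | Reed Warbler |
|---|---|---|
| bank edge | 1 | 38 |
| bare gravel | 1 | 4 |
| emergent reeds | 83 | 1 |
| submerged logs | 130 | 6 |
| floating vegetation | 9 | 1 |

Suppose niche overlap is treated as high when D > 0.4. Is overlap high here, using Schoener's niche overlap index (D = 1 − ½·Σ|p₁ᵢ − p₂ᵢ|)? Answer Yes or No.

Proportions for Sedge Warbler (n=224): 1/224=0.0045, 1/224=0.0045, 83/224=0.3705, 130/224=0.5804, 9/224=0.0402
Proportions for Reed Warbler (n=50): 38/50=0.7600, 4/50=0.0800, 1/50=0.0200, 6/50=0.1200, 1/50=0.0200
Σ|p₁ᵢ − p₂ᵢ| = 0.7555 + 0.0755 + 0.3505 + 0.4604 + 0.0202 = 1.6621
D = 1 − ½ × 1.6621 = 1 − 0.83105 = 0.16895
D = 0.16895 < 0.4 → No.

No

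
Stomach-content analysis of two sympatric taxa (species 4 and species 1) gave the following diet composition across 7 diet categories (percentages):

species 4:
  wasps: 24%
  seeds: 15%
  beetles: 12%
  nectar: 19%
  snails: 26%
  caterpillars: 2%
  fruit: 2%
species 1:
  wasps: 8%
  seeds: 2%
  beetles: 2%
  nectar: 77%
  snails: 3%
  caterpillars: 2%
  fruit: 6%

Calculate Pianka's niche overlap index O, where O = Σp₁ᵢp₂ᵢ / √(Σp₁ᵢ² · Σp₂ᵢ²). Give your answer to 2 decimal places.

0.52

Convert percentages to proportions (divide by 100).
Σ p₁ᵢp₂ᵢ = 0.0192 + 0.0030 + 0.0024 + 0.1463 + 0.0078 + 0.0004 + 0.0012 = 0.1803
Σp_1ᵢ² = 0.24² + 0.15² + 0.12² + 0.19² + 0.26² + 0.02² + 0.02² = 0.0576 + 0.0225 + 0.0144 + 0.0361 + 0.0676 + 0.0004 + 0.0004 = 0.1990
Σp_2ᵢ² = 0.08² + 0.02² + 0.02² + 0.77² + 0.03² + 0.02² + 0.06² = 0.0064 + 0.0004 + 0.0004 + 0.5929 + 0.0009 + 0.0004 + 0.0036 = 0.6050
O = 0.1803 / √(0.1990 × 0.6050) = 0.1803 / 0.34698 = 0.5196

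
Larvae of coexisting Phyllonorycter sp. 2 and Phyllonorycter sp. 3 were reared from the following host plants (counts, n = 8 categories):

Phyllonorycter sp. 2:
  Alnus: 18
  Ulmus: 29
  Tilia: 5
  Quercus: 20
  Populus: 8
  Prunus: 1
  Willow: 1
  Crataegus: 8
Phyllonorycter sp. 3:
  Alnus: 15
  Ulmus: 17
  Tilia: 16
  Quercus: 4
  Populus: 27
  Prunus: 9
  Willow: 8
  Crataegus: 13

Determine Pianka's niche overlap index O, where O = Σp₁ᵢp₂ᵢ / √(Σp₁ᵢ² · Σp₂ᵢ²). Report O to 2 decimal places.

0.71

Proportions for Phyllonorycter sp. 2 (n=90): 18/90=0.2000, 29/90=0.3222, 5/90=0.0556, 20/90=0.2222, 8/90=0.0889, 1/90=0.0111, 1/90=0.0111, 8/90=0.0889
Proportions for Phyllonorycter sp. 3 (n=109): 15/109=0.1376, 17/109=0.1560, 16/109=0.1468, 4/109=0.0367, 27/109=0.2477, 9/109=0.0826, 8/109=0.0734, 13/109=0.1193
Σ p₁ᵢp₂ᵢ = 0.027520 + 0.050263 + 0.008162 + 0.008155 + 0.022021 + 0.000917 + 0.000815 + 0.010606 = 0.128459
Σp_1ᵢ² = 0.2000² + 0.3222² + 0.0556² + 0.2222² + 0.0889² + 0.0111² + 0.0111² + 0.0889² = 0.040000 + 0.103813 + 0.003091 + 0.049373 + 0.007903 + 0.000123 + 0.000123 + 0.007903 = 0.212329
Σp_2ᵢ² = 0.1376² + 0.1560² + 0.1468² + 0.0367² + 0.2477² + 0.0826² + 0.0734² + 0.1193² = 0.018934 + 0.024336 + 0.021550 + 0.001347 + 0.061355 + 0.006823 + 0.005388 + 0.014232 = 0.153965
O = 0.128459 / √(0.212329 × 0.153965) = 0.128459 / 0.1808072 = 0.7105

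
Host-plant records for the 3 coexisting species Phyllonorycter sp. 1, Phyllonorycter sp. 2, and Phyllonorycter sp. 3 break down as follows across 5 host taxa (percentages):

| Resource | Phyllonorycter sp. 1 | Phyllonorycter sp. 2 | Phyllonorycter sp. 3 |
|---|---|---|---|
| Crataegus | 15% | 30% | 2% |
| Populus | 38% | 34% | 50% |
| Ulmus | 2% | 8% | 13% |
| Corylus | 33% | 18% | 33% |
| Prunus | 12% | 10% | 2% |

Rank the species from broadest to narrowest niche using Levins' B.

Phyllonorycter sp. 2 > Phyllonorycter sp. 1 > Phyllonorycter sp. 3

Convert percentages to proportions (divide by 100).
Σp_1ᵢ² = 0.15² + 0.38² + 0.02² + 0.33² + 0.12² = 0.0225 + 0.1444 + 0.0004 + 0.1089 + 0.0144 = 0.2906
B_1 = 1 / 0.2906 = 3.4412
Σp_2ᵢ² = 0.30² + 0.34² + 0.08² + 0.18² + 0.10² = 0.0900 + 0.1156 + 0.0064 + 0.0324 + 0.0100 = 0.2544
B_2 = 1 / 0.2544 = 3.9308
Σp_3ᵢ² = 0.02² + 0.50² + 0.13² + 0.33² + 0.02² = 0.0004 + 0.2500 + 0.0169 + 0.1089 + 0.0004 = 0.3766
B_3 = 1 / 0.3766 = 2.6553
Ranking by B (broadest → narrowest): Phyllonorycter sp. 2 (3.93) > Phyllonorycter sp. 1 (3.44) > Phyllonorycter sp. 3 (2.66)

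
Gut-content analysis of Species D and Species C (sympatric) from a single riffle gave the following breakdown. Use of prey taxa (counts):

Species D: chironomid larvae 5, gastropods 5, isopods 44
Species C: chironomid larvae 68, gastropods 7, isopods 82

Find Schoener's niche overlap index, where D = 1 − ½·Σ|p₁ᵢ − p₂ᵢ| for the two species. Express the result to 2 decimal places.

Proportions for Species D (n=54): 5/54=0.0926, 5/54=0.0926, 44/54=0.8148
Proportions for Species C (n=157): 68/157=0.4331, 7/157=0.0446, 82/157=0.5223
Σ|p₁ᵢ − p₂ᵢ| = 0.3405 + 0.0480 + 0.2925 = 0.6810
D = 1 − ½ × 0.6810 = 1 − 0.34050 = 0.65950

0.66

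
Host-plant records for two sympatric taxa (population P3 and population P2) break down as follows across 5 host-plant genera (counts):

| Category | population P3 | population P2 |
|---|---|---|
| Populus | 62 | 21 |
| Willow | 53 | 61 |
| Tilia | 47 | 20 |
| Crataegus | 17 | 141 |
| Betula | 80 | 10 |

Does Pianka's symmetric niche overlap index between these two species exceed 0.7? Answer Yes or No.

No

Proportions for population P3 (n=259): 62/259=0.2394, 53/259=0.2046, 47/259=0.1815, 17/259=0.0656, 80/259=0.3089
Proportions for population P2 (n=253): 21/253=0.0830, 61/253=0.2411, 20/253=0.0791, 141/253=0.5573, 10/253=0.0395
Σ p₁ᵢp₂ᵢ = 0.019870 + 0.049329 + 0.014357 + 0.036559 + 0.012202 = 0.132317
Σp_1ᵢ² = 0.2394² + 0.2046² + 0.1815² + 0.0656² + 0.3089² = 0.057312 + 0.041861 + 0.032942 + 0.004303 + 0.095419 = 0.231837
Σp_2ᵢ² = 0.0830² + 0.2411² + 0.0791² + 0.5573² + 0.0395² = 0.006889 + 0.058129 + 0.006257 + 0.310583 + 0.001560 = 0.383418
O = 0.132317 / √(0.231837 × 0.383418) = 0.132317 / 0.2981451 = 0.4438
O = 0.4438 < 0.7 → No.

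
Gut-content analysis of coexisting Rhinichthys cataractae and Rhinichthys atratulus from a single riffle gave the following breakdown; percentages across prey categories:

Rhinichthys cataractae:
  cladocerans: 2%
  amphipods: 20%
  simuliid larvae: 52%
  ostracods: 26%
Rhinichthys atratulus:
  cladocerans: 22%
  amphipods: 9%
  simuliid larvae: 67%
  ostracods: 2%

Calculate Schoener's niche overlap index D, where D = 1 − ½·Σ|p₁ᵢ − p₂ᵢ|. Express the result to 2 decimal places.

0.65

Convert percentages to proportions (divide by 100).
Σ|p₁ᵢ − p₂ᵢ| = 0.20 + 0.11 + 0.15 + 0.24 = 0.70
D = 1 − ½ × 0.70 = 1 − 0.350 = 0.6500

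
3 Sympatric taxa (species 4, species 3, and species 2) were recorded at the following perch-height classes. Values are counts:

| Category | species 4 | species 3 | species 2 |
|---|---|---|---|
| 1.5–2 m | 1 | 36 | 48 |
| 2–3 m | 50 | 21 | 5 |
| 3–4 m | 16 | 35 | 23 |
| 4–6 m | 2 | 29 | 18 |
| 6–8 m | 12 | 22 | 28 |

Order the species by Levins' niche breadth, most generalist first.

Proportions for species 4 (n=81): 1/81=0.0123, 50/81=0.6173, 16/81=0.1975, 2/81=0.0247, 12/81=0.1481
Proportions for species 3 (n=143): 36/143=0.2517, 21/143=0.1469, 35/143=0.2448, 29/143=0.2028, 22/143=0.1538
Proportions for species 2 (n=122): 48/122=0.3934, 5/122=0.0410, 23/122=0.1885, 18/122=0.1475, 28/122=0.2295
Σp_4ᵢ² = 0.0123² + 0.6173² + 0.1975² + 0.0247² + 0.1481² = 0.000151 + 0.381059 + 0.039006 + 0.000610 + 0.021934 = 0.442760
B_4 = 1 / 0.442760 = 2.2586
Σp_3ᵢ² = 0.2517² + 0.1469² + 0.2448² + 0.2028² + 0.1538² = 0.063353 + 0.021580 + 0.059927 + 0.041128 + 0.023654 = 0.209642
B_3 = 1 / 0.209642 = 4.7700
Σp_2ᵢ² = 0.3934² + 0.0410² + 0.1885² + 0.1475² + 0.2295² = 0.154764 + 0.001681 + 0.035532 + 0.021756 + 0.052670 = 0.266403
B_2 = 1 / 0.266403 = 3.7537
Ranking by B (broadest → narrowest): species 3 (4.77) > species 2 (3.75) > species 4 (2.26)

species 3 > species 2 > species 4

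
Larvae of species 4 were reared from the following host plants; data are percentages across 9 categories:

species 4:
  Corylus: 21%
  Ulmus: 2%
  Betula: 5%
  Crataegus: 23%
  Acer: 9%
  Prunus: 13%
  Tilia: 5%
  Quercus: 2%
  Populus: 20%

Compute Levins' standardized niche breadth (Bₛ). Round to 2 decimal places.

0.62

Convert percentages to proportions (divide by 100).
Σpᵢ² = 0.21² + 0.02² + 0.05² + 0.23² + 0.09² + 0.13² + 0.05² + 0.02² + 0.20² = 0.0441 + 0.0004 + 0.0025 + 0.0529 + 0.0081 + 0.0169 + 0.0025 + 0.0004 + 0.0400 = 0.1678
B = 1 / 0.1678 = 5.9595
Bₛ = (B − 1)/(n − 1) = (5.9595 − 1)/(9 − 1) = 4.9595/8 = 0.6199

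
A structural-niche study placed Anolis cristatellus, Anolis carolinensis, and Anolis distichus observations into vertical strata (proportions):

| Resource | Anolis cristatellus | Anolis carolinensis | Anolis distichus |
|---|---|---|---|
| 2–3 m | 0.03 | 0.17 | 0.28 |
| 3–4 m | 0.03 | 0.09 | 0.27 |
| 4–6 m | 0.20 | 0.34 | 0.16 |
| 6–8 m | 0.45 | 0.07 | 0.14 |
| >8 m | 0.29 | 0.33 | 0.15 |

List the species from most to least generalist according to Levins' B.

Σp_crisᵢ² = 0.03² + 0.03² + 0.20² + 0.45² + 0.29² = 0.0009 + 0.0009 + 0.0400 + 0.2025 + 0.0841 = 0.3284
B_cris = 1 / 0.3284 = 3.0451
Σp_caroᵢ² = 0.17² + 0.09² + 0.34² + 0.07² + 0.33² = 0.0289 + 0.0081 + 0.1156 + 0.0049 + 0.1089 = 0.2664
B_caro = 1 / 0.2664 = 3.7538
Σp_distᵢ² = 0.28² + 0.27² + 0.16² + 0.14² + 0.15² = 0.0784 + 0.0729 + 0.0256 + 0.0196 + 0.0225 = 0.2190
B_dist = 1 / 0.2190 = 4.5662
Ranking by B (broadest → narrowest): Anolis distichus (4.57) > Anolis carolinensis (3.75) > Anolis cristatellus (3.05)

Anolis distichus > Anolis carolinensis > Anolis cristatellus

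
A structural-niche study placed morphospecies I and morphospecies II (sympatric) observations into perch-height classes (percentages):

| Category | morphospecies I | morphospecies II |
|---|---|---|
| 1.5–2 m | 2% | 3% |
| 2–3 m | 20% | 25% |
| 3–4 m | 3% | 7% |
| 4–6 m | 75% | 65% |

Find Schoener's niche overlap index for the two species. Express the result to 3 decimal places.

Convert percentages to proportions (divide by 100).
Σ|p₁ᵢ − p₂ᵢ| = 0.01 + 0.05 + 0.04 + 0.10 = 0.20
D = 1 − ½ × 0.20 = 1 − 0.100 = 0.90000

0.900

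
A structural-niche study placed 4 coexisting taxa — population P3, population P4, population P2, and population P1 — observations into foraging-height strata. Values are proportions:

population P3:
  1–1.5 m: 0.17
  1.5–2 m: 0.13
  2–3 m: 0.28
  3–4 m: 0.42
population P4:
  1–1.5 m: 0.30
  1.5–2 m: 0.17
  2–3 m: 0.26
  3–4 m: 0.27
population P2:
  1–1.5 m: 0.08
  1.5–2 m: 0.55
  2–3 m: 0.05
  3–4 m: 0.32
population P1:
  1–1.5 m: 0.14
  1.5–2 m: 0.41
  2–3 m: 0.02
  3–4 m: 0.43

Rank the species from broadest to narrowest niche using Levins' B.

population P4 > population P3 > population P1 > population P2

Σp_P3ᵢ² = 0.17² + 0.13² + 0.28² + 0.42² = 0.0289 + 0.0169 + 0.0784 + 0.1764 = 0.3006
B_P3 = 1 / 0.3006 = 3.3267
Σp_P4ᵢ² = 0.30² + 0.17² + 0.26² + 0.27² = 0.0900 + 0.0289 + 0.0676 + 0.0729 = 0.2594
B_P4 = 1 / 0.2594 = 3.8551
Σp_P2ᵢ² = 0.08² + 0.55² + 0.05² + 0.32² = 0.0064 + 0.3025 + 0.0025 + 0.1024 = 0.4138
B_P2 = 1 / 0.4138 = 2.4166
Σp_P1ᵢ² = 0.14² + 0.41² + 0.02² + 0.43² = 0.0196 + 0.1681 + 0.0004 + 0.1849 = 0.3730
B_P1 = 1 / 0.3730 = 2.6810
Ranking by B (broadest → narrowest): population P4 (3.86) > population P3 (3.33) > population P1 (2.68) > population P2 (2.42)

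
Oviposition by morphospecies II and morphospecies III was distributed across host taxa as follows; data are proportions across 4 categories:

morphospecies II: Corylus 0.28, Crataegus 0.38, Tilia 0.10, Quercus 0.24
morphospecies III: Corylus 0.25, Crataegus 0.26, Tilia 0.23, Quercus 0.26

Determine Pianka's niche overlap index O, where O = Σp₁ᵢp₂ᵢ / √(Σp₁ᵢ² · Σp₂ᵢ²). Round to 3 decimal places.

Σ p₁ᵢp₂ᵢ = 0.0700 + 0.0988 + 0.0230 + 0.0624 = 0.2542
Σp_1ᵢ² = 0.28² + 0.38² + 0.10² + 0.24² = 0.0784 + 0.1444 + 0.0100 + 0.0576 = 0.2904
Σp_2ᵢ² = 0.25² + 0.26² + 0.23² + 0.26² = 0.0625 + 0.0676 + 0.0529 + 0.0676 = 0.2506
O = 0.2542 / √(0.2904 × 0.2506) = 0.2542 / 0.269767 = 0.94229

0.942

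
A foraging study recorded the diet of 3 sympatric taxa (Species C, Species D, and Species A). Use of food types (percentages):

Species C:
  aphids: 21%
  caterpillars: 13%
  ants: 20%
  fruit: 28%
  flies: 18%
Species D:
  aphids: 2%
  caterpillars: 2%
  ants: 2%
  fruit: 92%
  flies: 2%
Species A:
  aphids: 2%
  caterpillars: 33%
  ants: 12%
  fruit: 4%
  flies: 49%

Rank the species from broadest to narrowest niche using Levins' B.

Species C > Species A > Species D

Convert percentages to proportions (divide by 100).
Σp_Cᵢ² = 0.21² + 0.13² + 0.20² + 0.28² + 0.18² = 0.0441 + 0.0169 + 0.0400 + 0.0784 + 0.0324 = 0.2118
B_C = 1 / 0.2118 = 4.7214
Σp_Dᵢ² = 0.02² + 0.02² + 0.02² + 0.92² + 0.02² = 0.0004 + 0.0004 + 0.0004 + 0.8464 + 0.0004 = 0.8480
B_D = 1 / 0.8480 = 1.1792
Σp_Aᵢ² = 0.02² + 0.33² + 0.12² + 0.04² + 0.49² = 0.0004 + 0.1089 + 0.0144 + 0.0016 + 0.2401 = 0.3654
B_A = 1 / 0.3654 = 2.7367
Ranking by B (broadest → narrowest): Species C (4.72) > Species A (2.74) > Species D (1.18)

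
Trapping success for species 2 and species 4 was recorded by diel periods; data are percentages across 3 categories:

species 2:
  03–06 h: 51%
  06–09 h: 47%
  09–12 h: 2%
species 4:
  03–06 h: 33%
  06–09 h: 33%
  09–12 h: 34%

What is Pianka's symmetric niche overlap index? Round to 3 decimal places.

Convert percentages to proportions (divide by 100).
Σ p₁ᵢp₂ᵢ = 0.1683 + 0.1551 + 0.0068 = 0.3302
Σp_1ᵢ² = 0.51² + 0.47² + 0.02² = 0.2601 + 0.2209 + 0.0004 = 0.4814
Σp_2ᵢ² = 0.33² + 0.33² + 0.34² = 0.1089 + 0.1089 + 0.1156 = 0.3334
O = 0.3302 / √(0.4814 × 0.3334) = 0.3302 / 0.400623 = 0.82422

0.824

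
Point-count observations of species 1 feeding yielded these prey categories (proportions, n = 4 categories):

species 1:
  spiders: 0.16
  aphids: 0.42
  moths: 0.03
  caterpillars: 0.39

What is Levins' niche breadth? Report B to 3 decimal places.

Σpᵢ² = 0.16² + 0.42² + 0.03² + 0.39² = 0.0256 + 0.1764 + 0.0009 + 0.1521 = 0.3550
B = 1 / 0.3550 = 2.81690

2.817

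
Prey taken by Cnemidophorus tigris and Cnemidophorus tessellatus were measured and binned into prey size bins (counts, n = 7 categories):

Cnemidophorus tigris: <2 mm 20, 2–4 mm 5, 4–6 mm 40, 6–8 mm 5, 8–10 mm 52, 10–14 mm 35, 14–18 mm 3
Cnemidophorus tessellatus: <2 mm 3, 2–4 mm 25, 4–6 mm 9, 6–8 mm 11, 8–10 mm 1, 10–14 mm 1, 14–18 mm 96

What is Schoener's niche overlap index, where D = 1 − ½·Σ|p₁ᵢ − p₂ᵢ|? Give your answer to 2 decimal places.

Proportions for Cnemidophorus tigris (n=160): 20/160=0.1250, 5/160=0.0313, 40/160=0.2500, 5/160=0.0313, 52/160=0.3250, 35/160=0.2188, 3/160=0.0188
Proportions for Cnemidophorus tessellatus (n=146): 3/146=0.0205, 25/146=0.1712, 9/146=0.0616, 11/146=0.0753, 1/146=0.0068, 1/146=0.0068, 96/146=0.6575
Σ|p₁ᵢ − p₂ᵢ| = 0.1045 + 0.1399 + 0.1884 + 0.0440 + 0.3182 + 0.2120 + 0.6387 = 1.6457
D = 1 − ½ × 1.6457 = 1 − 0.82285 = 0.17715

0.18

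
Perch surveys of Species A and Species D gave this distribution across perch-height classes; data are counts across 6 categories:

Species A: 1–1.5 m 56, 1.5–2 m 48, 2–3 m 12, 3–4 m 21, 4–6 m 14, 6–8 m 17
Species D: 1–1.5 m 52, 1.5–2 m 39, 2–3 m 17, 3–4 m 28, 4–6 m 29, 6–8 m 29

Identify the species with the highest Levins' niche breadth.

Species D

Proportions for Species A (n=168): 56/168=0.3333, 48/168=0.2857, 12/168=0.0714, 21/168=0.1250, 14/168=0.0833, 17/168=0.1012
Proportions for Species D (n=194): 52/194=0.2680, 39/194=0.2010, 17/194=0.0876, 28/194=0.1443, 29/194=0.1495, 29/194=0.1495
Σp_Aᵢ² = 0.3333² + 0.2857² + 0.0714² + 0.1250² + 0.0833² + 0.1012² = 0.111089 + 0.081624 + 0.005098 + 0.015625 + 0.006939 + 0.010241 = 0.230616
B_A = 1 / 0.230616 = 4.3362
Σp_Dᵢ² = 0.2680² + 0.2010² + 0.0876² + 0.1443² + 0.1495² + 0.1495² = 0.071824 + 0.040401 + 0.007674 + 0.020822 + 0.022350 + 0.022350 = 0.185421
B_D = 1 / 0.185421 = 5.3931
Highest B → broadest niche (most generalist): Species D (B = 5.39).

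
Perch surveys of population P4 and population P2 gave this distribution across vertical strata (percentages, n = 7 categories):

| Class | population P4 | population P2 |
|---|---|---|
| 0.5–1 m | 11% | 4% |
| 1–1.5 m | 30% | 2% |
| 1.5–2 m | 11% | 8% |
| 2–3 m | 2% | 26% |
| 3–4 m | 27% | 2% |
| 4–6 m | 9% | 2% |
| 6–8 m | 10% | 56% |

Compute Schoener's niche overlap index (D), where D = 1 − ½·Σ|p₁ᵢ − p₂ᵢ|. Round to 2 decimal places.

0.30

Convert percentages to proportions (divide by 100).
Σ|p₁ᵢ − p₂ᵢ| = 0.07 + 0.28 + 0.03 + 0.24 + 0.25 + 0.07 + 0.46 = 1.40
D = 1 − ½ × 1.40 = 1 − 0.700 = 0.3000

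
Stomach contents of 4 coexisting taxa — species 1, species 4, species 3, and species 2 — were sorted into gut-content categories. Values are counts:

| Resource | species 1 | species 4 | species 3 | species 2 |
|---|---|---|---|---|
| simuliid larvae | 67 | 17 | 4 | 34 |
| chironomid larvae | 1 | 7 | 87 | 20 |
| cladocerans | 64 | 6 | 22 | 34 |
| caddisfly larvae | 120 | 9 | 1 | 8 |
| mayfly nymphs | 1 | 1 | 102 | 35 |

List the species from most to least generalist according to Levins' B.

Proportions for species 1 (n=253): 67/253=0.2648, 1/253=0.0040, 64/253=0.2530, 120/253=0.4743, 1/253=0.0040
Proportions for species 4 (n=40): 17/40=0.4250, 7/40=0.1750, 6/40=0.1500, 9/40=0.2250, 1/40=0.0250
Proportions for species 3 (n=216): 4/216=0.0185, 87/216=0.4028, 22/216=0.1019, 1/216=0.0046, 102/216=0.4722
Proportions for species 2 (n=131): 34/131=0.2595, 20/131=0.1527, 34/131=0.2595, 8/131=0.0611, 35/131=0.2672
Σp_1ᵢ² = 0.2648² + 0.0040² + 0.2530² + 0.4743² + 0.0040² = 0.070119 + 0.000016 + 0.064009 + 0.224960 + 0.000016 = 0.359120
B_1 = 1 / 0.359120 = 2.7846
Σp_4ᵢ² = 0.4250² + 0.1750² + 0.1500² + 0.2250² + 0.0250² = 0.180625 + 0.030625 + 0.022500 + 0.050625 + 0.000625 = 0.285000
B_4 = 1 / 0.285000 = 3.5088
Σp_3ᵢ² = 0.0185² + 0.4028² + 0.1019² + 0.0046² + 0.4722² = 0.000342 + 0.162248 + 0.010384 + 0.000021 + 0.222973 = 0.395968
B_3 = 1 / 0.395968 = 2.5255
Σp_2ᵢ² = 0.2595² + 0.1527² + 0.2595² + 0.0611² + 0.2672² = 0.067340 + 0.023317 + 0.067340 + 0.003733 + 0.071396 = 0.233126
B_2 = 1 / 0.233126 = 4.2895
Ranking by B (broadest → narrowest): species 2 (4.29) > species 4 (3.51) > species 1 (2.78) > species 3 (2.53)

species 2 > species 4 > species 1 > species 3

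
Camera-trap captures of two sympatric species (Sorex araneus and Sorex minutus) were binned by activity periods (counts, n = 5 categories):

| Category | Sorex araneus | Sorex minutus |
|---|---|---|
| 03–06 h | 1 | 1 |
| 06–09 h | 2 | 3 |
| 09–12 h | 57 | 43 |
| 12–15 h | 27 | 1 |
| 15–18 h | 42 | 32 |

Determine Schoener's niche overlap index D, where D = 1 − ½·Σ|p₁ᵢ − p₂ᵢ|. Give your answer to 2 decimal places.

0.80

Proportions for Sorex araneus (n=129): 1/129=0.0078, 2/129=0.0155, 57/129=0.4419, 27/129=0.2093, 42/129=0.3256
Proportions for Sorex minutus (n=80): 1/80=0.0125, 3/80=0.0375, 43/80=0.5375, 1/80=0.0125, 32/80=0.4000
Σ|p₁ᵢ − p₂ᵢ| = 0.0047 + 0.0220 + 0.0956 + 0.1968 + 0.0744 = 0.3935
D = 1 − ½ × 0.3935 = 1 − 0.19675 = 0.80325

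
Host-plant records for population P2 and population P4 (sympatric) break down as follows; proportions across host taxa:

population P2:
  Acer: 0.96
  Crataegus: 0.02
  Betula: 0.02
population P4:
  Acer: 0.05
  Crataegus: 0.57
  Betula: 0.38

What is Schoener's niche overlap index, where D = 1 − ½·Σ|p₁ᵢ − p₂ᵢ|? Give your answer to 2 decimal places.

Σ|p₁ᵢ − p₂ᵢ| = 0.91 + 0.55 + 0.36 = 1.82
D = 1 − ½ × 1.82 = 1 − 0.910 = 0.0900

0.09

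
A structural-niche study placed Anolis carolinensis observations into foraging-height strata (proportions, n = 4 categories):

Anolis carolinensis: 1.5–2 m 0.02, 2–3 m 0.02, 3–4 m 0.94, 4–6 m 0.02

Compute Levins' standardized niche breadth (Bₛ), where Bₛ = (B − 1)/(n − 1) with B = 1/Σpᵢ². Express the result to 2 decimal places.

Σpᵢ² = 0.02² + 0.02² + 0.94² + 0.02² = 0.0004 + 0.0004 + 0.8836 + 0.0004 = 0.8848
B = 1 / 0.8848 = 1.1302
Bₛ = (B − 1)/(n − 1) = (1.1302 − 1)/(4 − 1) = 0.1302/3 = 0.0434

0.04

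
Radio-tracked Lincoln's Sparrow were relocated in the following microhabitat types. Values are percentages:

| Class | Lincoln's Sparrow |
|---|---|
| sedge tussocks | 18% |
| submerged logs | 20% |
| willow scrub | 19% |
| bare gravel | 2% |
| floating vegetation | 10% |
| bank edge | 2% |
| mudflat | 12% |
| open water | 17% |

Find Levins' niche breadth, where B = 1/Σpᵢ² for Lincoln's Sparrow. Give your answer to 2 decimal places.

6.15

Convert percentages to proportions (divide by 100).
Σpᵢ² = 0.18² + 0.20² + 0.19² + 0.02² + 0.10² + 0.02² + 0.12² + 0.17² = 0.0324 + 0.0400 + 0.0361 + 0.0004 + 0.0100 + 0.0004 + 0.0144 + 0.0289 = 0.1626
B = 1 / 0.1626 = 6.1501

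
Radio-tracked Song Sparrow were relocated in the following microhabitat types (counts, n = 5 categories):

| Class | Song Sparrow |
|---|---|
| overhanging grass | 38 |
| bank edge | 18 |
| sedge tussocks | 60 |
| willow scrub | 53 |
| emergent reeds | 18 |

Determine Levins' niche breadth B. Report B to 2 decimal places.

Proportions for Song Sparrow (n=187): 38/187=0.2032, 18/187=0.0963, 60/187=0.3209, 53/187=0.2834, 18/187=0.0963
Σpᵢ² = 0.2032² + 0.0963² + 0.3209² + 0.2834² + 0.0963² = 0.041290 + 0.009274 + 0.102977 + 0.080316 + 0.009274 = 0.243131
B = 1 / 0.243131 = 4.1130

4.11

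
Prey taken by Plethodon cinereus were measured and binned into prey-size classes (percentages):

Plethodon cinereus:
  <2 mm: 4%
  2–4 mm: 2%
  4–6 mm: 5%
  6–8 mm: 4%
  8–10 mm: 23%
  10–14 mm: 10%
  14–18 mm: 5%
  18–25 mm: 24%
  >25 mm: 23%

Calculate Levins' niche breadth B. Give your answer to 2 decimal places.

5.49

Convert percentages to proportions (divide by 100).
Σpᵢ² = 0.04² + 0.02² + 0.05² + 0.04² + 0.23² + 0.10² + 0.05² + 0.24² + 0.23² = 0.0016 + 0.0004 + 0.0025 + 0.0016 + 0.0529 + 0.0100 + 0.0025 + 0.0576 + 0.0529 = 0.1820
B = 1 / 0.1820 = 5.4945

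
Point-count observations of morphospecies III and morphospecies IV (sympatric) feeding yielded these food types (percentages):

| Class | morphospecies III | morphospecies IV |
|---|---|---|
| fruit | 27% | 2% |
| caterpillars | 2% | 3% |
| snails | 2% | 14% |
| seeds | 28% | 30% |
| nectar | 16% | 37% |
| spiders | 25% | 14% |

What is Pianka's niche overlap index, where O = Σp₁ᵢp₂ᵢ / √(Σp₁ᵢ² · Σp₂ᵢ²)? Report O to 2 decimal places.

Convert percentages to proportions (divide by 100).
Σ p₁ᵢp₂ᵢ = 0.0054 + 0.0006 + 0.0028 + 0.0840 + 0.0592 + 0.0350 = 0.1870
Σp_1ᵢ² = 0.27² + 0.02² + 0.02² + 0.28² + 0.16² + 0.25² = 0.0729 + 0.0004 + 0.0004 + 0.0784 + 0.0256 + 0.0625 = 0.2402
Σp_2ᵢ² = 0.02² + 0.03² + 0.14² + 0.30² + 0.37² + 0.14² = 0.0004 + 0.0009 + 0.0196 + 0.0900 + 0.1369 + 0.0196 = 0.2674
O = 0.1870 / √(0.2402 × 0.2674) = 0.1870 / 0.25344 = 0.7378

0.74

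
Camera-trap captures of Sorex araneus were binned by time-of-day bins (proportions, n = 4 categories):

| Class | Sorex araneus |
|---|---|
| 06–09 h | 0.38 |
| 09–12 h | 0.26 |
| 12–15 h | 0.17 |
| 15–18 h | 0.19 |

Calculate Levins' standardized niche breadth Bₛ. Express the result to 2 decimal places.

0.87

Σpᵢ² = 0.38² + 0.26² + 0.17² + 0.19² = 0.1444 + 0.0676 + 0.0289 + 0.0361 = 0.2770
B = 1 / 0.2770 = 3.6101
Bₛ = (B − 1)/(n − 1) = (3.6101 − 1)/(4 − 1) = 2.6101/3 = 0.8700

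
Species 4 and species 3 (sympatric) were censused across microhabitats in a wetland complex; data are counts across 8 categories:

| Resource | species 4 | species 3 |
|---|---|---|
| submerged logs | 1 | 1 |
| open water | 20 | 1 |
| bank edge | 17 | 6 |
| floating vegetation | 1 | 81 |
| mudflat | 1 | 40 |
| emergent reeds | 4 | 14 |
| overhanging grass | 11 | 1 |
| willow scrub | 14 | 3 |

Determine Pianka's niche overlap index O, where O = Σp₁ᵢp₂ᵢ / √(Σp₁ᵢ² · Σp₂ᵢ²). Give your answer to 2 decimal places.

0.12

Proportions for species 4 (n=69): 1/69=0.0145, 20/69=0.2899, 17/69=0.2464, 1/69=0.0145, 1/69=0.0145, 4/69=0.0580, 11/69=0.1594, 14/69=0.2029
Proportions for species 3 (n=147): 1/147=0.0068, 1/147=0.0068, 6/147=0.0408, 81/147=0.5510, 40/147=0.2721, 14/147=0.0952, 1/147=0.0068, 3/147=0.0204
Σ p₁ᵢp₂ᵢ = 0.000099 + 0.001971 + 0.010053 + 0.007990 + 0.003945 + 0.005522 + 0.001084 + 0.004139 = 0.034803
Σp_1ᵢ² = 0.0145² + 0.2899² + 0.2464² + 0.0145² + 0.0145² + 0.0580² + 0.1594² + 0.2029² = 0.000210 + 0.084042 + 0.060713 + 0.000210 + 0.000210 + 0.003364 + 0.025408 + 0.041168 = 0.215325
Σp_2ᵢ² = 0.0068² + 0.0068² + 0.0408² + 0.5510² + 0.2721² + 0.0952² + 0.0068² + 0.0204² = 0.000046 + 0.000046 + 0.001665 + 0.303601 + 0.074038 + 0.009063 + 0.000046 + 0.000416 = 0.388921
O = 0.034803 / √(0.215325 × 0.388921) = 0.034803 / 0.2893863 = 0.1203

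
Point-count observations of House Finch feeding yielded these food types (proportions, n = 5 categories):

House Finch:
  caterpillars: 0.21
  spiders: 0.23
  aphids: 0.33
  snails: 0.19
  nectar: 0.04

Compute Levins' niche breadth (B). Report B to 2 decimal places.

Σpᵢ² = 0.21² + 0.23² + 0.33² + 0.19² + 0.04² = 0.0441 + 0.0529 + 0.1089 + 0.0361 + 0.0016 = 0.2436
B = 1 / 0.2436 = 4.1051

4.11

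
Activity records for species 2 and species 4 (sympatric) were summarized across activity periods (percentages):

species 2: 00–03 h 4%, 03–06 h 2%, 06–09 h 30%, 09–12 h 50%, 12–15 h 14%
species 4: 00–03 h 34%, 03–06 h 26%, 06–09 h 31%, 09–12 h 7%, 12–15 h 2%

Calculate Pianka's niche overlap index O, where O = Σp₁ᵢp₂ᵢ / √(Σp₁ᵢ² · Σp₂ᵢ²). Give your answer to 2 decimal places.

0.47

Convert percentages to proportions (divide by 100).
Σ p₁ᵢp₂ᵢ = 0.0136 + 0.0052 + 0.0930 + 0.0350 + 0.0028 = 0.1496
Σp_1ᵢ² = 0.04² + 0.02² + 0.30² + 0.50² + 0.14² = 0.0016 + 0.0004 + 0.0900 + 0.2500 + 0.0196 = 0.3616
Σp_2ᵢ² = 0.34² + 0.26² + 0.31² + 0.07² + 0.02² = 0.1156 + 0.0676 + 0.0961 + 0.0049 + 0.0004 = 0.2846
O = 0.1496 / √(0.3616 × 0.2846) = 0.1496 / 0.32080 = 0.4663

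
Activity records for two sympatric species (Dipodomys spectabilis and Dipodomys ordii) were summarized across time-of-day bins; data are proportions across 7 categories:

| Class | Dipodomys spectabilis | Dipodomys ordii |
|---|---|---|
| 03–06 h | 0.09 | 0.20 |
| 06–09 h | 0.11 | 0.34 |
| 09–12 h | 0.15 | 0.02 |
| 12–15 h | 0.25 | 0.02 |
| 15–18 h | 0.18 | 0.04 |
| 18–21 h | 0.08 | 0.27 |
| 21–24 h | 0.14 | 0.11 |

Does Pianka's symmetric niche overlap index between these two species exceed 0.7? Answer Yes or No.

Σ p₁ᵢp₂ᵢ = 0.0180 + 0.0374 + 0.0030 + 0.0050 + 0.0072 + 0.0216 + 0.0154 = 0.1076
Σp_1ᵢ² = 0.09² + 0.11² + 0.15² + 0.25² + 0.18² + 0.08² + 0.14² = 0.0081 + 0.0121 + 0.0225 + 0.0625 + 0.0324 + 0.0064 + 0.0196 = 0.1636
Σp_2ᵢ² = 0.20² + 0.34² + 0.02² + 0.02² + 0.04² + 0.27² + 0.11² = 0.0400 + 0.1156 + 0.0004 + 0.0004 + 0.0016 + 0.0729 + 0.0121 = 0.2430
O = 0.1076 / √(0.1636 × 0.2430) = 0.1076 / 0.19939 = 0.5396
O = 0.5396 < 0.7 → No.

No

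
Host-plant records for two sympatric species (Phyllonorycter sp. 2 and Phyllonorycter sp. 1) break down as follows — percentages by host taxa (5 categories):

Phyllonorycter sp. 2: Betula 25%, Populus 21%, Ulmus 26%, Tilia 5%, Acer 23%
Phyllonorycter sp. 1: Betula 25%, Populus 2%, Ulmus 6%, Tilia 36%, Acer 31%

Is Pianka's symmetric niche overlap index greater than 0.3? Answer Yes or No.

Convert percentages to proportions (divide by 100).
Σ p₁ᵢp₂ᵢ = 0.0625 + 0.0042 + 0.0156 + 0.0180 + 0.0713 = 0.1716
Σp_1ᵢ² = 0.25² + 0.21² + 0.26² + 0.05² + 0.23² = 0.0625 + 0.0441 + 0.0676 + 0.0025 + 0.0529 = 0.2296
Σp_2ᵢ² = 0.25² + 0.02² + 0.06² + 0.36² + 0.31² = 0.0625 + 0.0004 + 0.0036 + 0.1296 + 0.0961 = 0.2922
O = 0.1716 / √(0.2296 × 0.2922) = 0.1716 / 0.25902 = 0.6625
O = 0.6625 > 0.3 → Yes.

Yes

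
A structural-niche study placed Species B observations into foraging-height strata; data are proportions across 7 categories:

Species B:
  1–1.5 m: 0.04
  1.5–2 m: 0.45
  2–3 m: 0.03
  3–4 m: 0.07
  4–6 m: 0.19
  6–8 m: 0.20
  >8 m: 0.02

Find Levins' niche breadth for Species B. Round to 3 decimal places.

3.492

Σpᵢ² = 0.04² + 0.45² + 0.03² + 0.07² + 0.19² + 0.20² + 0.02² = 0.0016 + 0.2025 + 0.0009 + 0.0049 + 0.0361 + 0.0400 + 0.0004 = 0.2864
B = 1 / 0.2864 = 3.49162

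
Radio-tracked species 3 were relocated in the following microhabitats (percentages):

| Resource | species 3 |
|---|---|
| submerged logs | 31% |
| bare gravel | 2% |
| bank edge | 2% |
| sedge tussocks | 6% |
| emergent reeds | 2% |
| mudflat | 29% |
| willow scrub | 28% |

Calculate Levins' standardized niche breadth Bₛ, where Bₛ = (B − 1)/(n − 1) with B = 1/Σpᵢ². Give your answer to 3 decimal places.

0.466

Convert percentages to proportions (divide by 100).
Σpᵢ² = 0.31² + 0.02² + 0.02² + 0.06² + 0.02² + 0.29² + 0.28² = 0.0961 + 0.0004 + 0.0004 + 0.0036 + 0.0004 + 0.0841 + 0.0784 = 0.2634
B = 1 / 0.2634 = 3.79651
Bₛ = (B − 1)/(n − 1) = (3.79651 − 1)/(7 − 1) = 2.79651/6 = 0.46609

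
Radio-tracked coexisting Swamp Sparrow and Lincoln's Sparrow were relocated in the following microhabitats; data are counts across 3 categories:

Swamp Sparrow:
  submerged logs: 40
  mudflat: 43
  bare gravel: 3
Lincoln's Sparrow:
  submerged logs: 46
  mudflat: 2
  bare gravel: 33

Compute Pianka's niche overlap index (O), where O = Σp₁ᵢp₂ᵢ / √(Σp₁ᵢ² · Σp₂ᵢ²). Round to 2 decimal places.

Proportions for Swamp Sparrow (n=86): 40/86=0.4651, 43/86=0.5000, 3/86=0.0349
Proportions for Lincoln's Sparrow (n=81): 46/81=0.5679, 2/81=0.0247, 33/81=0.4074
Σ p₁ᵢp₂ᵢ = 0.264130 + 0.012350 + 0.014218 = 0.290698
Σp_1ᵢ² = 0.4651² + 0.5000² + 0.0349² = 0.216318 + 0.250000 + 0.001218 = 0.467536
Σp_2ᵢ² = 0.5679² + 0.0247² + 0.4074² = 0.322510 + 0.000610 + 0.165975 = 0.489095
O = 0.290698 / √(0.467536 × 0.489095) = 0.290698 / 0.4781940 = 0.6079

0.61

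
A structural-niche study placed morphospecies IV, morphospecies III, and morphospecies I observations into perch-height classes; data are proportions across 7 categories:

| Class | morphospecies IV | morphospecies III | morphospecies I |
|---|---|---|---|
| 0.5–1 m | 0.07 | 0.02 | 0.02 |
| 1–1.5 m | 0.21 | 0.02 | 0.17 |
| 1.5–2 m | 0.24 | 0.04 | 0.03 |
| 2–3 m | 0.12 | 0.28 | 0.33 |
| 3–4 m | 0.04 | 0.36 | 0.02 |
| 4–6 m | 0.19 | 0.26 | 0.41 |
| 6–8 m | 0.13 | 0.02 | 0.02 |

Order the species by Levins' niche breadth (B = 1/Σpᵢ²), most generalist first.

Σp_IVᵢ² = 0.07² + 0.21² + 0.24² + 0.12² + 0.04² + 0.19² + 0.13² = 0.0049 + 0.0441 + 0.0576 + 0.0144 + 0.0016 + 0.0361 + 0.0169 = 0.1756
B_IV = 1 / 0.1756 = 5.6948
Σp_IIIᵢ² = 0.02² + 0.02² + 0.04² + 0.28² + 0.36² + 0.26² + 0.02² = 0.0004 + 0.0004 + 0.0016 + 0.0784 + 0.1296 + 0.0676 + 0.0004 = 0.2784
B_III = 1 / 0.2784 = 3.5920
Σp_Iᵢ² = 0.02² + 0.17² + 0.03² + 0.33² + 0.02² + 0.41² + 0.02² = 0.0004 + 0.0289 + 0.0009 + 0.1089 + 0.0004 + 0.1681 + 0.0004 = 0.3080
B_I = 1 / 0.3080 = 3.2468
Ranking by B (broadest → narrowest): morphospecies IV (5.69) > morphospecies III (3.59) > morphospecies I (3.25)

morphospecies IV > morphospecies III > morphospecies I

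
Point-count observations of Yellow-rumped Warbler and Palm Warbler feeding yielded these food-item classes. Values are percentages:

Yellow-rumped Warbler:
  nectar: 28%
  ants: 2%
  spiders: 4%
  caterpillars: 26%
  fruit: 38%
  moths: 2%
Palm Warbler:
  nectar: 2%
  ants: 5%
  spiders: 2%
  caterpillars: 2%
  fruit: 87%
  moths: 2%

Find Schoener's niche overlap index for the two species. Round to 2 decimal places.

0.48

Convert percentages to proportions (divide by 100).
Σ|p₁ᵢ − p₂ᵢ| = 0.26 + 0.03 + 0.02 + 0.24 + 0.49 + 0.00 = 1.04
D = 1 − ½ × 1.04 = 1 − 0.520 = 0.4800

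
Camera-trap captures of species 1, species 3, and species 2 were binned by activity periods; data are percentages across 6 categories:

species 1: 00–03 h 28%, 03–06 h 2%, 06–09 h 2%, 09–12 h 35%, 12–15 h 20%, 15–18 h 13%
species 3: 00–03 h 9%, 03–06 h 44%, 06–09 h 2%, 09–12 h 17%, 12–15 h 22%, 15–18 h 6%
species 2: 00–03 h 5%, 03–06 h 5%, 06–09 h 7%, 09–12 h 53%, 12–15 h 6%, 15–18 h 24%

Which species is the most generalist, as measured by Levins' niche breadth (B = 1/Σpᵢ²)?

species 1

Convert percentages to proportions (divide by 100).
Σp_1ᵢ² = 0.28² + 0.02² + 0.02² + 0.35² + 0.20² + 0.13² = 0.0784 + 0.0004 + 0.0004 + 0.1225 + 0.0400 + 0.0169 = 0.2586
B_1 = 1 / 0.2586 = 3.8670
Σp_3ᵢ² = 0.09² + 0.44² + 0.02² + 0.17² + 0.22² + 0.06² = 0.0081 + 0.1936 + 0.0004 + 0.0289 + 0.0484 + 0.0036 = 0.2830
B_3 = 1 / 0.2830 = 3.5336
Σp_2ᵢ² = 0.05² + 0.05² + 0.07² + 0.53² + 0.06² + 0.24² = 0.0025 + 0.0025 + 0.0049 + 0.2809 + 0.0036 + 0.0576 = 0.3520
B_2 = 1 / 0.3520 = 2.8409
Highest B → broadest niche (most generalist): species 1 (B = 3.87).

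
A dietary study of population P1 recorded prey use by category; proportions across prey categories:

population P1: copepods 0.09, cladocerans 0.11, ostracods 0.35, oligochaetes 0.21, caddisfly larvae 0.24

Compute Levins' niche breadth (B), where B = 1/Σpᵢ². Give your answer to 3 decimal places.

4.092

Σpᵢ² = 0.09² + 0.11² + 0.35² + 0.21² + 0.24² = 0.0081 + 0.0121 + 0.1225 + 0.0441 + 0.0576 = 0.2444
B = 1 / 0.2444 = 4.09165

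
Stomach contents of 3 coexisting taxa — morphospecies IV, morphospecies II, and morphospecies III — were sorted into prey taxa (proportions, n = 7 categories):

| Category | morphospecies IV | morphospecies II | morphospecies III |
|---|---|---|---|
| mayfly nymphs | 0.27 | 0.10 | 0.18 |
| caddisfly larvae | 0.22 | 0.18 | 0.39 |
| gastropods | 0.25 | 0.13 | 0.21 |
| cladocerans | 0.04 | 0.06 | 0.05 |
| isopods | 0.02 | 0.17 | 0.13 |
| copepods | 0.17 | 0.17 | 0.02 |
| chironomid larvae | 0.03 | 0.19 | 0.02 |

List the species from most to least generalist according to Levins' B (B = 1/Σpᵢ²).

Σp_IVᵢ² = 0.27² + 0.22² + 0.25² + 0.04² + 0.02² + 0.17² + 0.03² = 0.0729 + 0.0484 + 0.0625 + 0.0016 + 0.0004 + 0.0289 + 0.0009 = 0.2156
B_IV = 1 / 0.2156 = 4.6382
Σp_IIᵢ² = 0.10² + 0.18² + 0.13² + 0.06² + 0.17² + 0.17² + 0.19² = 0.0100 + 0.0324 + 0.0169 + 0.0036 + 0.0289 + 0.0289 + 0.0361 = 0.1568
B_II = 1 / 0.1568 = 6.3776
Σp_IIIᵢ² = 0.18² + 0.39² + 0.21² + 0.05² + 0.13² + 0.02² + 0.02² = 0.0324 + 0.1521 + 0.0441 + 0.0025 + 0.0169 + 0.0004 + 0.0004 = 0.2488
B_III = 1 / 0.2488 = 4.0193
Ranking by B (broadest → narrowest): morphospecies II (6.38) > morphospecies IV (4.64) > morphospecies III (4.02)

morphospecies II > morphospecies IV > morphospecies III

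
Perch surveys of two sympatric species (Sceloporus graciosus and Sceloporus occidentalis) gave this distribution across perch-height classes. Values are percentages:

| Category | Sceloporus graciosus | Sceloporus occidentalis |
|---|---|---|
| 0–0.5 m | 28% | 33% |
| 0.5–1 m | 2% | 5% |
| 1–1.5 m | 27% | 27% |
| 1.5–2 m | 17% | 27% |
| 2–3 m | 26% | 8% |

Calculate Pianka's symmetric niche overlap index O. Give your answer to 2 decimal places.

Convert percentages to proportions (divide by 100).
Σ p₁ᵢp₂ᵢ = 0.0924 + 0.0010 + 0.0729 + 0.0459 + 0.0208 = 0.2330
Σp_1ᵢ² = 0.28² + 0.02² + 0.27² + 0.17² + 0.26² = 0.0784 + 0.0004 + 0.0729 + 0.0289 + 0.0676 = 0.2482
Σp_2ᵢ² = 0.33² + 0.05² + 0.27² + 0.27² + 0.08² = 0.1089 + 0.0025 + 0.0729 + 0.0729 + 0.0064 = 0.2636
O = 0.2330 / √(0.2482 × 0.2636) = 0.2330 / 0.25578 = 0.9109

0.91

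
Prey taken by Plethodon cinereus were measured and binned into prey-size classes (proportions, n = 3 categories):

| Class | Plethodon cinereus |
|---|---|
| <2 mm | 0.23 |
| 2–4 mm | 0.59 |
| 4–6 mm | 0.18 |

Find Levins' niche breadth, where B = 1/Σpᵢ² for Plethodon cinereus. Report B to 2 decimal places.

Σpᵢ² = 0.23² + 0.59² + 0.18² = 0.0529 + 0.3481 + 0.0324 = 0.4334
B = 1 / 0.4334 = 2.3073

2.31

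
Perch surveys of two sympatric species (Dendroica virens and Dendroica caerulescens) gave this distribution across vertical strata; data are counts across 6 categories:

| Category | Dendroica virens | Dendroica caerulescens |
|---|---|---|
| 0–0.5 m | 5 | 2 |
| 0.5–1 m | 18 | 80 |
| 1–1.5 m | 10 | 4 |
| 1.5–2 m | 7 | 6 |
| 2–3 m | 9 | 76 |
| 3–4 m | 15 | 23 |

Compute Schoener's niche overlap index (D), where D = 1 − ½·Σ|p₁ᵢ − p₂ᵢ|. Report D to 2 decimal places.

0.61

Proportions for Dendroica virens (n=64): 5/64=0.0781, 18/64=0.2813, 10/64=0.1563, 7/64=0.1094, 9/64=0.1406, 15/64=0.2344
Proportions for Dendroica caerulescens (n=191): 2/191=0.0105, 80/191=0.4188, 4/191=0.0209, 6/191=0.0314, 76/191=0.3979, 23/191=0.1204
Σ|p₁ᵢ − p₂ᵢ| = 0.0676 + 0.1375 + 0.1354 + 0.0780 + 0.2573 + 0.1140 = 0.7898
D = 1 − ½ × 0.7898 = 1 − 0.39490 = 0.60510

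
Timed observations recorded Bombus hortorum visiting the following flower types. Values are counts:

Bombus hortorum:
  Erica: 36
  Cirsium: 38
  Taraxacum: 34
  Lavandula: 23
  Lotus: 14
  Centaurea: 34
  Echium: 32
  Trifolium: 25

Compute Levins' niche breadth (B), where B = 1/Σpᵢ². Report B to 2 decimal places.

Proportions for Bombus hortorum (n=236): 36/236=0.1525, 38/236=0.1610, 34/236=0.1441, 23/236=0.0975, 14/236=0.0593, 34/236=0.1441, 32/236=0.1356, 25/236=0.1059
Σpᵢ² = 0.1525² + 0.1610² + 0.1441² + 0.0975² + 0.0593² + 0.1441² + 0.1356² + 0.1059² = 0.023256 + 0.025921 + 0.020765 + 0.009506 + 0.003516 + 0.020765 + 0.018387 + 0.011215 = 0.133331
B = 1 / 0.133331 = 7.5001

7.50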